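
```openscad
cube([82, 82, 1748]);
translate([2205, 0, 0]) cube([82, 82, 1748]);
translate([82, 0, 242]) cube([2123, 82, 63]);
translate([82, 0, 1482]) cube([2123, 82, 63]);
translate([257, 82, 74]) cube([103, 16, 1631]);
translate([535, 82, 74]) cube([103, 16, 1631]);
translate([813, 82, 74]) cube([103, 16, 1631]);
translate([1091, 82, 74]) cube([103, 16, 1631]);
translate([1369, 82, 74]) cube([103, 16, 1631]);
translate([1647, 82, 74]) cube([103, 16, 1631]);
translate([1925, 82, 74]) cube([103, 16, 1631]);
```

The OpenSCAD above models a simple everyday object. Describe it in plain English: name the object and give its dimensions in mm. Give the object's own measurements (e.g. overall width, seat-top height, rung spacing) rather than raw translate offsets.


A fence section. Two 82×82 mm posts, 1748 mm tall, stand on the floor with a clear span of 2123 mm between their inner faces. Two horizontal rails of 82×63 mm section span the gap between the posts with their undersides at z = 242 mm and z = 1482 mm, flush with the posts' −y face. 7 pickets, each 103 mm wide, 16 mm thick and 1631 mm tall, are fixed to the +y face of the rails with their bottoms at z = 74 mm, spaced across the span with a 175 mm gap after the −x post and between neighbouring pickets, with 177 mm left before the +x post.


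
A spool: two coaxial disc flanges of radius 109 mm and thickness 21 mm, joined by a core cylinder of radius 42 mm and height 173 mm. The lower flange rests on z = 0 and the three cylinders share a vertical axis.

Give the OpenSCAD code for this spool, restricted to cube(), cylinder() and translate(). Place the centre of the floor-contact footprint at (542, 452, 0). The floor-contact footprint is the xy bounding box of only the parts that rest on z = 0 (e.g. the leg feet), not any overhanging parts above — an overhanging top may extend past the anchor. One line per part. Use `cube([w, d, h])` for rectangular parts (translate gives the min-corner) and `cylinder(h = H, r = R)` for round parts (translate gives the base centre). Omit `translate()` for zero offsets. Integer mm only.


translate([542, 452, 0]) cylinder(h = 21, r = 109);
translate([542, 452, 21]) cylinder(h = 173, r = 42);
translate([542, 452, 194]) cylinder(h = 21, r = 109);


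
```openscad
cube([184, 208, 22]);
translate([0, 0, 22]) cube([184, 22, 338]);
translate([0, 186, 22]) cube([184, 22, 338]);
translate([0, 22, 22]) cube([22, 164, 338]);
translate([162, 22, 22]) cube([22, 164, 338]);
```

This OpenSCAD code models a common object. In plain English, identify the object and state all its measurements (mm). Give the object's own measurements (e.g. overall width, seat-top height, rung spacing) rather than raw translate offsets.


An open-topped rectangular box: outside dimensions 184×208×360 mm, with a uniform wall and base thickness of 22 mm. The base is a full 184×208 slab on the floor; four walls sit on top of the base. The front and back walls (the −y and +y sides) span the full width; the two side walls fit between them.


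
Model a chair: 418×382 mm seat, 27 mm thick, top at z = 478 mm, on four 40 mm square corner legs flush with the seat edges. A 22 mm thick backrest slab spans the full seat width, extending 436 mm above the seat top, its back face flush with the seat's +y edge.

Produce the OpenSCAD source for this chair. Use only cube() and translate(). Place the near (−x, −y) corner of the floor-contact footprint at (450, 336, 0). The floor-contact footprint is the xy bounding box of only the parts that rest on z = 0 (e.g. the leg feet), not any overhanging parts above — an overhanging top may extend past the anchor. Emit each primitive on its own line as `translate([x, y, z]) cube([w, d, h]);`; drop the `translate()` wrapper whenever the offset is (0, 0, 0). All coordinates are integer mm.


translate([450, 336, 451]) cube([418, 382, 27]);
translate([450, 336, 0]) cube([40, 40, 451]);
translate([828, 336, 0]) cube([40, 40, 451]);
translate([450, 678, 0]) cube([40, 40, 451]);
translate([828, 678, 0]) cube([40, 40, 451]);
translate([450, 696, 478]) cube([418, 22, 436]);


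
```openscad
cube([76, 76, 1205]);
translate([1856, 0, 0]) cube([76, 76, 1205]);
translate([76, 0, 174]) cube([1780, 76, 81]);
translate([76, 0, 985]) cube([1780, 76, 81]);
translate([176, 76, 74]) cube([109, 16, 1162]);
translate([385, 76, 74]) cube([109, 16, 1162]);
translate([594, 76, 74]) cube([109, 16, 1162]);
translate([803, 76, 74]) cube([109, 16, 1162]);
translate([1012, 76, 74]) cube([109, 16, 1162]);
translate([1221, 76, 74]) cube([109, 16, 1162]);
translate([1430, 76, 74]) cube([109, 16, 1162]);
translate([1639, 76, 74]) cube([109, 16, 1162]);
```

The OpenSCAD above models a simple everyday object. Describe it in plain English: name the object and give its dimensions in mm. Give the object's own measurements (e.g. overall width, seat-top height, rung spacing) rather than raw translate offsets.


A fence section. Two 76×76 mm posts, 1205 mm tall, stand on the floor with a clear span of 1780 mm between their inner faces. Two horizontal rails of 76×81 mm section span the gap between the posts with their undersides at z = 174 mm and z = 985 mm, flush with the posts' −y face. 8 pickets, each 109 mm wide, 16 mm thick and 1162 mm tall, are fixed to the +y face of the rails with their bottoms at z = 74 mm, spaced across the span with a 100 mm gap after the −x post and between neighbouring pickets, with 108 mm left before the +x post.


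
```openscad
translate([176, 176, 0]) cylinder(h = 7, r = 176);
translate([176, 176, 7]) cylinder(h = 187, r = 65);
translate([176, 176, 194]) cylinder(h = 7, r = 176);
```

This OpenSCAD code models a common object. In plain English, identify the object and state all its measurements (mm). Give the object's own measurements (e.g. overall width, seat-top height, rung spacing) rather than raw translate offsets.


A spool: two coaxial disc flanges of radius 176 mm and thickness 7 mm, joined by a core cylinder of radius 65 mm and height 187 mm. The lower flange rests on z = 0 and the three cylinders share a vertical axis.


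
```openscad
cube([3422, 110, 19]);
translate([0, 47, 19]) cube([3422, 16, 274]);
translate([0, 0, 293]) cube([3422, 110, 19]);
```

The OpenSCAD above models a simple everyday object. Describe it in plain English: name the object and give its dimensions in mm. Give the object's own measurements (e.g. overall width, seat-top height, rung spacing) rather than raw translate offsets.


An I-beam lying along x, 3422 mm long. Overall section height 312 mm. Two flanges 110 mm wide (y) and 19 mm thick, one on the floor and one at the top; a web 16 mm thick runs between them, centred on the flange width.


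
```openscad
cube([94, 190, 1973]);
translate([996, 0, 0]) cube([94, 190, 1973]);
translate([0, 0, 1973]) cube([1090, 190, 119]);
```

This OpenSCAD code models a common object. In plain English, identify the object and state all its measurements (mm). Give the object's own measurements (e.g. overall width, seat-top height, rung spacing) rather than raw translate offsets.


A door frame. The clear opening is 902 mm wide and 1973 mm high. Two 94 mm wide jambs, 190 mm deep, stand either side of the opening from the floor to the top of the opening. A 119 mm thick head sits across the top of both jambs, spanning the full outside width of the frame.


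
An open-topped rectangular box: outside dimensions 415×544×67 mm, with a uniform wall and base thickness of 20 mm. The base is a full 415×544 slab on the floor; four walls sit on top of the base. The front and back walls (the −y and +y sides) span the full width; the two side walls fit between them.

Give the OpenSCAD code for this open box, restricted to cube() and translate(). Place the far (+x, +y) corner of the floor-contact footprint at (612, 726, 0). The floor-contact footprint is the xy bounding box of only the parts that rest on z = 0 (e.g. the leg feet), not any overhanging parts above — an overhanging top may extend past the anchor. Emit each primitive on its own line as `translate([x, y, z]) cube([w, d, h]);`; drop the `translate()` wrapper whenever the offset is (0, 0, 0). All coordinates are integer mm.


translate([197, 182, 0]) cube([415, 544, 20]);
translate([197, 182, 20]) cube([415, 20, 47]);
translate([197, 706, 20]) cube([415, 20, 47]);
translate([197, 202, 20]) cube([20, 504, 47]);
translate([592, 202, 20]) cube([20, 504, 47]);


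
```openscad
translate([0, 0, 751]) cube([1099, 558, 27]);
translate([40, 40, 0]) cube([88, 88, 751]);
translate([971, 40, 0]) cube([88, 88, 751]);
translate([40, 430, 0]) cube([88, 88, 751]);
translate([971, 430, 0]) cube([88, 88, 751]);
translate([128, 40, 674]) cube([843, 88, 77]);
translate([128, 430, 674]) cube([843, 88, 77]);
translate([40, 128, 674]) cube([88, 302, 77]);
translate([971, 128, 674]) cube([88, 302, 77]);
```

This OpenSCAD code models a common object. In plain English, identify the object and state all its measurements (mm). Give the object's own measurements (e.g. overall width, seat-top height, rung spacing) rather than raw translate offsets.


A rectangular dining table. The top is 1099×558×27 mm with its upper surface at z = 778 mm. It stands on four 88×88 mm square legs, each inset 40 mm from the nearest pair of top edges, running from the floor to the underside of the top. Four apron rails, 88 mm thick and 77 mm tall, run between adjacent legs with their top edges flush with the underside of the top and their outer faces flush with the legs' outer faces.


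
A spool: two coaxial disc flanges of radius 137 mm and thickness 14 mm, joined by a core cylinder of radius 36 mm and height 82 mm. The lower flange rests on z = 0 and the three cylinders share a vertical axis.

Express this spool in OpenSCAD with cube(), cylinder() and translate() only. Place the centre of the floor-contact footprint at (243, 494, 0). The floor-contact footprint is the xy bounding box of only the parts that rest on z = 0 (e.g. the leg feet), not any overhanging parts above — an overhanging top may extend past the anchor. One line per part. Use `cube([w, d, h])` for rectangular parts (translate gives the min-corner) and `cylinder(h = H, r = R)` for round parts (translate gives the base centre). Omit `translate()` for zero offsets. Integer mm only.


translate([243, 494, 0]) cylinder(h = 14, r = 137);
translate([243, 494, 14]) cylinder(h = 82, r = 36);
translate([243, 494, 96]) cylinder(h = 14, r = 137);


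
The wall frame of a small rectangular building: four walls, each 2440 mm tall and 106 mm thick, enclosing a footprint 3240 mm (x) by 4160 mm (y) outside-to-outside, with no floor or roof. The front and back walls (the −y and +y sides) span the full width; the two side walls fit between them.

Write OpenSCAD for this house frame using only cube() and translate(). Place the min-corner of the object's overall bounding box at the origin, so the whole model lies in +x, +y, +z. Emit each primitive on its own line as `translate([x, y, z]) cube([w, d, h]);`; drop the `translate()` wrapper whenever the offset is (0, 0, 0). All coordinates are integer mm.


cube([3240, 106, 2440]);
translate([0, 4054, 0]) cube([3240, 106, 2440]);
translate([0, 106, 0]) cube([106, 3948, 2440]);
translate([3134, 106, 0]) cube([106, 3948, 2440]);


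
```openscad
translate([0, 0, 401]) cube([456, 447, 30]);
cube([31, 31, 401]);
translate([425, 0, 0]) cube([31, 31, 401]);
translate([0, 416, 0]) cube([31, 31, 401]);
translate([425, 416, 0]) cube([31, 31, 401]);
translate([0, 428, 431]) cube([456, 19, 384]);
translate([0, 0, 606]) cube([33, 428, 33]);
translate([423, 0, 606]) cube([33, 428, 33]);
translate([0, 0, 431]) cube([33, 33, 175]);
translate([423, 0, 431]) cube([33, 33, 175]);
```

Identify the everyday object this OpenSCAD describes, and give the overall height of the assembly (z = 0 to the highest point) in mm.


A chair. The overall height is 815 mm.

A slab on four corner posts with a tall panel at the back — a chair. The seat slab sits at z = 401 with thickness 30, and the 384 mm backrest starts at the seat top, so the overall height is 401 + 30 + 384 = 815 mm.


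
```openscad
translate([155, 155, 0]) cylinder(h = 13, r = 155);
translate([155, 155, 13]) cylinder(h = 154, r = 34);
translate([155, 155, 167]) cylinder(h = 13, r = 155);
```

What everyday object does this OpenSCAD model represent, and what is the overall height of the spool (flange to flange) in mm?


A spool. The overall height is 180 mm.

Three coaxial cylinders, large–small–large — a spool. Two 13 mm flanges and a 154 mm core give 13 + 154 + 13 = 180 mm.


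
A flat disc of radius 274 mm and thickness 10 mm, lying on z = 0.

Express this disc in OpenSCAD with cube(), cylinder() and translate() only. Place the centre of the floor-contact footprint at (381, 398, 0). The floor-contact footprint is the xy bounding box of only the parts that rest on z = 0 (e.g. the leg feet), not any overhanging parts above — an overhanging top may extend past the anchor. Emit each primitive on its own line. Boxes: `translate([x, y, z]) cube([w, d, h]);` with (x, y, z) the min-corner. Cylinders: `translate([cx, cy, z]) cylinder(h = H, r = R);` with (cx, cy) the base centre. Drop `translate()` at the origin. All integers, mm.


translate([381, 398, 0]) cylinder(h = 10, r = 274);


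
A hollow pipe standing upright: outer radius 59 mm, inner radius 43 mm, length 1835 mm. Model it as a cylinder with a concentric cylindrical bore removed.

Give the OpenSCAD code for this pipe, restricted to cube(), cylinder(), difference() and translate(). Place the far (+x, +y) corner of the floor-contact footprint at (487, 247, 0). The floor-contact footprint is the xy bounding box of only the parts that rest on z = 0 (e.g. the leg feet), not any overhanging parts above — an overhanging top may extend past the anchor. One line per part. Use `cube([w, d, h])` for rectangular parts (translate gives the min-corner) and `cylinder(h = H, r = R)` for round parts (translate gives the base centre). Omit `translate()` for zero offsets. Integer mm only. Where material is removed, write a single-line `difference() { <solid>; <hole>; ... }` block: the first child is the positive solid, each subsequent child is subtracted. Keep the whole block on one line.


difference() { translate([428, 188, 0]) cylinder(h = 1835, r = 59); translate([428, 188, 0]) cylinder(h = 1835, r = 43); }


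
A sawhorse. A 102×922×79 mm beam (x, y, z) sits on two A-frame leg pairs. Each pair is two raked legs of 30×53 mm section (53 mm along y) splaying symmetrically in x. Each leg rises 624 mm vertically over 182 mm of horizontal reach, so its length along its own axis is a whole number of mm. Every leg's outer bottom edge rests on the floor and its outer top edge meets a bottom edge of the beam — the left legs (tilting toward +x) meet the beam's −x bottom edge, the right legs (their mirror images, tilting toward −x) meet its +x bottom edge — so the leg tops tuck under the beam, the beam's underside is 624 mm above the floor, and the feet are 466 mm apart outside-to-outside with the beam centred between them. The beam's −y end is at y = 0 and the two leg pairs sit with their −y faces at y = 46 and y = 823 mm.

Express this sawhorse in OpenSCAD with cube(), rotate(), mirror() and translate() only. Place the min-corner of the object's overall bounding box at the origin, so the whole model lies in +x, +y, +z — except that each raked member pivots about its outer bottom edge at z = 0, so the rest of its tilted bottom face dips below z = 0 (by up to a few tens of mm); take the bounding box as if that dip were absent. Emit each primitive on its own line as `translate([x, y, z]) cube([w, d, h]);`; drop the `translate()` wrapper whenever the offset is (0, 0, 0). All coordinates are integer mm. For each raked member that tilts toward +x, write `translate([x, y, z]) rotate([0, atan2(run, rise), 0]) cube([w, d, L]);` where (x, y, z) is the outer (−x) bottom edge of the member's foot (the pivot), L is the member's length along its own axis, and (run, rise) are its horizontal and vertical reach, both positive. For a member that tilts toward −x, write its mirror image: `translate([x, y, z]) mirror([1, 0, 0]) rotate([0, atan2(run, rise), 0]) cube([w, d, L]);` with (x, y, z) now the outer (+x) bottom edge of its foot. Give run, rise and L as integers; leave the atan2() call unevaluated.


translate([182, 0, 624]) cube([102, 922, 79]);
translate([0, 46, 0]) rotate([0, atan2(182, 624), 0]) cube([30, 53, 650]);
translate([466, 46, 0]) mirror([1, 0, 0]) rotate([0, atan2(182, 624), 0]) cube([30, 53, 650]);
translate([0, 823, 0]) rotate([0, atan2(182, 624), 0]) cube([30, 53, 650]);
translate([466, 823, 0]) mirror([1, 0, 0]) rotate([0, atan2(182, 624), 0]) cube([30, 53, 650]);


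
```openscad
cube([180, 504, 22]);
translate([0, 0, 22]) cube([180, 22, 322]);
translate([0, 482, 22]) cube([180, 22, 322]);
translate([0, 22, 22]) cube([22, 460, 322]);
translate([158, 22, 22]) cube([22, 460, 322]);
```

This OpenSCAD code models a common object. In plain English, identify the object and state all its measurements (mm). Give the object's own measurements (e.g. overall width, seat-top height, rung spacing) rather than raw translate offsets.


An open-topped rectangular box: outside dimensions 180×504×344 mm, with a uniform wall and base thickness of 22 mm. The base is a full 180×504 slab on the floor; four walls sit on top of the base. The front and back walls (the −y and +y sides) span the full width; the two side walls fit between them.


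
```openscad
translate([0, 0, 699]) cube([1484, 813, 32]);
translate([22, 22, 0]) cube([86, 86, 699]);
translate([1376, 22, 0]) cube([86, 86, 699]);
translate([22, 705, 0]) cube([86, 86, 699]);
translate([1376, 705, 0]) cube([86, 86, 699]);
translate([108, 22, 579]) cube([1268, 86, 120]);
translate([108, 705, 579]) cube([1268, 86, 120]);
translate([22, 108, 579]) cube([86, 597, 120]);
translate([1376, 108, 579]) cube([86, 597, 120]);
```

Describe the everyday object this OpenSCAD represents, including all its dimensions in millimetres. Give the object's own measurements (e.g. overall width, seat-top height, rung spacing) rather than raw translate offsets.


A table: top 1484 mm (x) × 813 mm (y), 32 mm thick, upper face at z = 731 mm, on four 86×86 mm square legs, each inset 22 mm from the nearest pair of top edges from z = 0 to the bottom of the top. Four apron rails, 86 mm thick and 120 mm tall, run between adjacent legs with their top edges flush with the underside of the top and their outer faces flush with the legs' outer faces.


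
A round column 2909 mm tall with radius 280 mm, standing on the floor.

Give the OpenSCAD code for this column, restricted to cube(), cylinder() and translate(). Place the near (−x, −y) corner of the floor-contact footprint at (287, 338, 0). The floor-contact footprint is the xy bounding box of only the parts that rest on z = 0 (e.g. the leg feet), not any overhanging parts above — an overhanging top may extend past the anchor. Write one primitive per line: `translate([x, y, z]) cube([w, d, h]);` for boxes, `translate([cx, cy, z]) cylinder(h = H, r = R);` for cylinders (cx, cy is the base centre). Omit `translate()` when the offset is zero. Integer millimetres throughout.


translate([567, 618, 0]) cylinder(h = 2909, r = 280);


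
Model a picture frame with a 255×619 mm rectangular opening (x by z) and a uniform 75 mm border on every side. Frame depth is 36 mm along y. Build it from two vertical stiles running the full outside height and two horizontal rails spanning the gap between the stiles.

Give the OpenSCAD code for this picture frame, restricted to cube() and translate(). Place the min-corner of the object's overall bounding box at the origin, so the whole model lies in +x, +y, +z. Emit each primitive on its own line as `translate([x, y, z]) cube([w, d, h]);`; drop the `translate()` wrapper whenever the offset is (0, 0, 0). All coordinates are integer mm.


cube([75, 36, 769]);
translate([330, 0, 0]) cube([75, 36, 769]);
translate([75, 0, 0]) cube([255, 36, 75]);
translate([75, 0, 694]) cube([255, 36, 75]);


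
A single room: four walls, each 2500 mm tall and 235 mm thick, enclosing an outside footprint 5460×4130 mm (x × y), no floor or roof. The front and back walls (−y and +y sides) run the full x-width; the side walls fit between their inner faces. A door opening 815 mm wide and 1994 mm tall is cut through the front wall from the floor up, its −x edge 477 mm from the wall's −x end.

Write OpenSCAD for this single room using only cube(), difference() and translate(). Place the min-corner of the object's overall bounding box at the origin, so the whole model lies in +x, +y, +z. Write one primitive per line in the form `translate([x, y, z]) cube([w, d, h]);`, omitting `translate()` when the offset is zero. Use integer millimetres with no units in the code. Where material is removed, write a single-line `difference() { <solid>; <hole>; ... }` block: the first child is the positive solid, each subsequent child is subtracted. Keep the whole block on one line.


difference() { cube([5460, 235, 2500]); translate([477, 0, 0]) cube([815, 235, 1994]); }
translate([0, 3895, 0]) cube([5460, 235, 2500]);
translate([0, 235, 0]) cube([235, 3660, 2500]);
translate([5225, 235, 0]) cube([235, 3660, 2500]);


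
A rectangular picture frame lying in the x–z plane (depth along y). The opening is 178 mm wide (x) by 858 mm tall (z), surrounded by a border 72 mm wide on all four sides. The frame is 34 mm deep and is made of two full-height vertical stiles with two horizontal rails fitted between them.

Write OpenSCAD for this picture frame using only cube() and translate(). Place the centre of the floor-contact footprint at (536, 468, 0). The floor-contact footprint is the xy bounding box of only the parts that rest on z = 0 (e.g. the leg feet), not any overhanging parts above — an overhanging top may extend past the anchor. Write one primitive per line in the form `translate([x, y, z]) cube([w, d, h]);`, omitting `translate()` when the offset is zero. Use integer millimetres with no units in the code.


translate([375, 451, 0]) cube([72, 34, 1002]);
translate([625, 451, 0]) cube([72, 34, 1002]);
translate([447, 451, 0]) cube([178, 34, 72]);
translate([447, 451, 930]) cube([178, 34, 72]);


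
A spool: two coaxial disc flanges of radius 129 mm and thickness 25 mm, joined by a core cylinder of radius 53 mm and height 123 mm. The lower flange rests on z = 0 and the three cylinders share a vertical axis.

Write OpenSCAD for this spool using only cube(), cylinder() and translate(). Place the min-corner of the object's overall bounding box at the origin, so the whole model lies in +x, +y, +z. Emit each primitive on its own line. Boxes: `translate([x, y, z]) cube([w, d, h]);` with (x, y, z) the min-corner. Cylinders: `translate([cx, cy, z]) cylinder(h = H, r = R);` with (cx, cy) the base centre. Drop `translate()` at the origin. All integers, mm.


translate([129, 129, 0]) cylinder(h = 25, r = 129);
translate([129, 129, 25]) cylinder(h = 123, r = 53);
translate([129, 129, 148]) cylinder(h = 25, r = 129);


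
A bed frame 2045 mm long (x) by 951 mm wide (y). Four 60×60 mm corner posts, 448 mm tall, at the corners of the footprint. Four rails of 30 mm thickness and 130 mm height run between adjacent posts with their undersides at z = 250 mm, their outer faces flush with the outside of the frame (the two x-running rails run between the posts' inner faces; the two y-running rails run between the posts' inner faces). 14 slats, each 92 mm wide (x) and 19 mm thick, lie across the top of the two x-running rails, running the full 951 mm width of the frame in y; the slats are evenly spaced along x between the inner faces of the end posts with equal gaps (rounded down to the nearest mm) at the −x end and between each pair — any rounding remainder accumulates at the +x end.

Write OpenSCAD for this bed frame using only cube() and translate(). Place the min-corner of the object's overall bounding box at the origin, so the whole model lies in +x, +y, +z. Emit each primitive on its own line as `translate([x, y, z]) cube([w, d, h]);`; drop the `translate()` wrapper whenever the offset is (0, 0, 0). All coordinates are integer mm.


cube([60, 60, 448]);
translate([0, 891, 0]) cube([60, 60, 448]);
translate([1985, 0, 0]) cube([60, 60, 448]);
translate([1985, 891, 0]) cube([60, 60, 448]);
translate([60, 0, 250]) cube([1925, 30, 130]);
translate([60, 921, 250]) cube([1925, 30, 130]);
translate([0, 60, 250]) cube([30, 831, 130]);
translate([2015, 60, 250]) cube([30, 831, 130]);
translate([102, 0, 380]) cube([92, 951, 19]);
translate([236, 0, 380]) cube([92, 951, 19]);
translate([370, 0, 380]) cube([92, 951, 19]);
translate([504, 0, 380]) cube([92, 951, 19]);
translate([638, 0, 380]) cube([92, 951, 19]);
translate([772, 0, 380]) cube([92, 951, 19]);
translate([906, 0, 380]) cube([92, 951, 19]);
translate([1040, 0, 380]) cube([92, 951, 19]);
translate([1174, 0, 380]) cube([92, 951, 19]);
translate([1308, 0, 380]) cube([92, 951, 19]);
translate([1442, 0, 380]) cube([92, 951, 19]);
translate([1576, 0, 380]) cube([92, 951, 19]);
translate([1710, 0, 380]) cube([92, 951, 19]);
translate([1844, 0, 380]) cube([92, 951, 19]);


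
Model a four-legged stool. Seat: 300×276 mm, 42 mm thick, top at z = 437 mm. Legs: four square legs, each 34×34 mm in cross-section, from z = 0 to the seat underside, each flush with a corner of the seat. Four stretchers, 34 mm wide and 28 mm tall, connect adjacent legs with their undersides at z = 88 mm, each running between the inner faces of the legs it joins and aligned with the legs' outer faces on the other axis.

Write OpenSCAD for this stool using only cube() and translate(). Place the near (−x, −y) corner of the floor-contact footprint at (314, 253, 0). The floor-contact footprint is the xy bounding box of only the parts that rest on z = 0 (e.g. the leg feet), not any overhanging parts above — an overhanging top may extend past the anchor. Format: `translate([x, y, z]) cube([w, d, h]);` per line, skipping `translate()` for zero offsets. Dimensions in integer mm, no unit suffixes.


translate([314, 253, 395]) cube([300, 276, 42]);
translate([314, 253, 0]) cube([34, 34, 395]);
translate([580, 253, 0]) cube([34, 34, 395]);
translate([314, 495, 0]) cube([34, 34, 395]);
translate([580, 495, 0]) cube([34, 34, 395]);
translate([348, 253, 88]) cube([232, 34, 28]);
translate([348, 495, 88]) cube([232, 34, 28]);
translate([314, 287, 88]) cube([34, 208, 28]);
translate([580, 287, 88]) cube([34, 208, 28]);


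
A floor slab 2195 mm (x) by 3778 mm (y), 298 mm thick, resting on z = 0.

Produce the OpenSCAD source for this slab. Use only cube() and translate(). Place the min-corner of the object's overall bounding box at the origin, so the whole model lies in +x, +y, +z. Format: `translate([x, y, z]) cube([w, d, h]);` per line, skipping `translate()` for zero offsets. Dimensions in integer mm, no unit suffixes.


cube([2195, 3778, 298]);


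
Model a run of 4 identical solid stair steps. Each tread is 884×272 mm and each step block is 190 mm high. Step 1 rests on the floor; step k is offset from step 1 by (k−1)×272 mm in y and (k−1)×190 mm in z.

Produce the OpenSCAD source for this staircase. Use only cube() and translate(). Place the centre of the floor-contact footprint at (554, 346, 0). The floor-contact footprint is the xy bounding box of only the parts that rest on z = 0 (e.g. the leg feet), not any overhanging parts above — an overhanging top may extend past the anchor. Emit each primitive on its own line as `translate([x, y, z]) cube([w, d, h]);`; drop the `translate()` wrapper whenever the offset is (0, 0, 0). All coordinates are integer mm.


translate([112, 210, 0]) cube([884, 272, 190]);
translate([112, 482, 190]) cube([884, 272, 190]);
translate([112, 754, 380]) cube([884, 272, 190]);
translate([112, 1026, 570]) cube([884, 272, 190]);


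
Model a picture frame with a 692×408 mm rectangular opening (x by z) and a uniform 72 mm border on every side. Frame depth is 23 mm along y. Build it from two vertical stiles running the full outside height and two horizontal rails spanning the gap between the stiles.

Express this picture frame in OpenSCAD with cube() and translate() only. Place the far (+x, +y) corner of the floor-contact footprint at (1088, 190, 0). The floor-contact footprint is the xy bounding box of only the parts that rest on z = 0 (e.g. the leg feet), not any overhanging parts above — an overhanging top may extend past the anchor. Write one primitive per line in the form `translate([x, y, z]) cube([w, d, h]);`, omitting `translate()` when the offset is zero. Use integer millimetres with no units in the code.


translate([252, 167, 0]) cube([72, 23, 552]);
translate([1016, 167, 0]) cube([72, 23, 552]);
translate([324, 167, 0]) cube([692, 23, 72]);
translate([324, 167, 480]) cube([692, 23, 72]);


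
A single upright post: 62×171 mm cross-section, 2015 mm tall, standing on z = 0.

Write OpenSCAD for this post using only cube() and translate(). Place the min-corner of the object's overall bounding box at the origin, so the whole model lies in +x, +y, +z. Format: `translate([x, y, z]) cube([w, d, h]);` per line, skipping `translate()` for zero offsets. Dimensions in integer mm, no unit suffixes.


cube([62, 171, 2015]);


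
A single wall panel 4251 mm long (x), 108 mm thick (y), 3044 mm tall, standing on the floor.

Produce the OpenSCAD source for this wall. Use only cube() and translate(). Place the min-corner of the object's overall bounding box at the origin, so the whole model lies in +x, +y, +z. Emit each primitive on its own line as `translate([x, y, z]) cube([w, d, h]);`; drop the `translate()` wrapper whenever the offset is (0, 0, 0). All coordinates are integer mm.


cube([4251, 108, 3044]);


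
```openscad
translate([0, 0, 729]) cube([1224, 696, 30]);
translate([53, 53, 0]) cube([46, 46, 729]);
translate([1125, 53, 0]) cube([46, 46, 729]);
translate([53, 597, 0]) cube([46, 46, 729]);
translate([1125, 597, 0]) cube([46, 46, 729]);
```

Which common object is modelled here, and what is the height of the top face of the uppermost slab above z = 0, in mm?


A table. The table height is 759 mm.

A 1224×696×30 slab sits at z = 729 on four 46 mm square posts — a table. The top surface is at 729 + 30 = 759 mm.


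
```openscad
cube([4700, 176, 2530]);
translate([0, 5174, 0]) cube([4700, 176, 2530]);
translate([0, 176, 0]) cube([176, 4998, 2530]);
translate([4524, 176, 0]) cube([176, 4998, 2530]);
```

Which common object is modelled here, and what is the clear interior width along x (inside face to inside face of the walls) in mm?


A house (or room) frame. The interior width is 4348 mm.

Four 2530 mm walls enclosing a rectangle with no floor or roof — a room or house frame. Outside width is 4700 mm and wall thickness is 176 mm, so the interior width is 4700 − 2 × 176 = 4348 mm.


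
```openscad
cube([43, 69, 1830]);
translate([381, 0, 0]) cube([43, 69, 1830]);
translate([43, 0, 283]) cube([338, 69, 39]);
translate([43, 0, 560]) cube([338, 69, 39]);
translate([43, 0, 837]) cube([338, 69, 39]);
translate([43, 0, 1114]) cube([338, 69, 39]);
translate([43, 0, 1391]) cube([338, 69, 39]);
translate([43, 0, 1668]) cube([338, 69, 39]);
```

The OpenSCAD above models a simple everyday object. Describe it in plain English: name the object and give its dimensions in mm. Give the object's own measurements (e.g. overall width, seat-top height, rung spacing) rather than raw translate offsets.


A straight ladder. Two 43×69 mm vertical rails, 1830 mm tall, stand 424 mm apart (outside-to-outside) with their front faces coplanar on the −y side. 6 rungs, each 69 mm deep and 39 mm tall, span between the inner faces of the rails, front faces flush with the rails. The lowest rung's underside is at z = 283 mm and rungs are spaced 277 mm apart (underside to underside).


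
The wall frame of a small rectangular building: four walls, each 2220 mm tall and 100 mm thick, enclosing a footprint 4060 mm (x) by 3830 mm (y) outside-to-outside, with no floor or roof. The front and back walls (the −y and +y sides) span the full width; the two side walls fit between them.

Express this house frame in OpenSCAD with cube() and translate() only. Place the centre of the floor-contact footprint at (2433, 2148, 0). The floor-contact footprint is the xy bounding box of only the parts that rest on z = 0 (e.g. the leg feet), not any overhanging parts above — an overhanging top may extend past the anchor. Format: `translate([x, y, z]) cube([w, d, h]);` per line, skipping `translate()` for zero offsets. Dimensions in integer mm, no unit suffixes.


translate([403, 233, 0]) cube([4060, 100, 2220]);
translate([403, 3963, 0]) cube([4060, 100, 2220]);
translate([403, 333, 0]) cube([100, 3630, 2220]);
translate([4363, 333, 0]) cube([100, 3630, 2220]);


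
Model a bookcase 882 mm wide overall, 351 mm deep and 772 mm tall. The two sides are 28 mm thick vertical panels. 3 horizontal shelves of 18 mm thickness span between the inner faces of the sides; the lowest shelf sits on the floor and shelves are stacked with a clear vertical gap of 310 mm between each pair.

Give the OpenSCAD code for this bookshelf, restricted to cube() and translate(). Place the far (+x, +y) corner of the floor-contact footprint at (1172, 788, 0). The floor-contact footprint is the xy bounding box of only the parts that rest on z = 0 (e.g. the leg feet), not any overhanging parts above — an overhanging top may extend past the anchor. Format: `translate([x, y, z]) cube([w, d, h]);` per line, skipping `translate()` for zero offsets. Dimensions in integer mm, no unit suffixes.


translate([290, 437, 0]) cube([28, 351, 772]);
translate([1144, 437, 0]) cube([28, 351, 772]);
translate([318, 437, 0]) cube([826, 351, 18]);
translate([318, 437, 328]) cube([826, 351, 18]);
translate([318, 437, 656]) cube([826, 351, 18]);


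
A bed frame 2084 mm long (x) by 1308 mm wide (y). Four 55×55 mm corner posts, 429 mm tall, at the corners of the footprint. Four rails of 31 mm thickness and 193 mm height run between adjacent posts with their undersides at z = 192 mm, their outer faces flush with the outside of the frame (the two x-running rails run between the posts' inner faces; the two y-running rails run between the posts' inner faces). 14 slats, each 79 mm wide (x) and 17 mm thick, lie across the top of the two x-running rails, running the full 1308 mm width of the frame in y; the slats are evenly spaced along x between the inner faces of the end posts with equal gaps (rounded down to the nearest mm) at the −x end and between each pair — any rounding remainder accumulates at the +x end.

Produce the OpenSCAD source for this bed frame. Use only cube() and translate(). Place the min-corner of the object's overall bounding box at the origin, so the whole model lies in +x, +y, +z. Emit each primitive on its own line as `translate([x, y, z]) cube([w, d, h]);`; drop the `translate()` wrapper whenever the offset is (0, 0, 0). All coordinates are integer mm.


cube([55, 55, 429]);
translate([0, 1253, 0]) cube([55, 55, 429]);
translate([2029, 0, 0]) cube([55, 55, 429]);
translate([2029, 1253, 0]) cube([55, 55, 429]);
translate([55, 0, 192]) cube([1974, 31, 193]);
translate([55, 1277, 192]) cube([1974, 31, 193]);
translate([0, 55, 192]) cube([31, 1198, 193]);
translate([2053, 55, 192]) cube([31, 1198, 193]);
translate([112, 0, 385]) cube([79, 1308, 17]);
translate([248, 0, 385]) cube([79, 1308, 17]);
translate([384, 0, 385]) cube([79, 1308, 17]);
translate([520, 0, 385]) cube([79, 1308, 17]);
translate([656, 0, 385]) cube([79, 1308, 17]);
translate([792, 0, 385]) cube([79, 1308, 17]);
translate([928, 0, 385]) cube([79, 1308, 17]);
translate([1064, 0, 385]) cube([79, 1308, 17]);
translate([1200, 0, 385]) cube([79, 1308, 17]);
translate([1336, 0, 385]) cube([79, 1308, 17]);
translate([1472, 0, 385]) cube([79, 1308, 17]);
translate([1608, 0, 385]) cube([79, 1308, 17]);
translate([1744, 0, 385]) cube([79, 1308, 17]);
translate([1880, 0, 385]) cube([79, 1308, 17]);


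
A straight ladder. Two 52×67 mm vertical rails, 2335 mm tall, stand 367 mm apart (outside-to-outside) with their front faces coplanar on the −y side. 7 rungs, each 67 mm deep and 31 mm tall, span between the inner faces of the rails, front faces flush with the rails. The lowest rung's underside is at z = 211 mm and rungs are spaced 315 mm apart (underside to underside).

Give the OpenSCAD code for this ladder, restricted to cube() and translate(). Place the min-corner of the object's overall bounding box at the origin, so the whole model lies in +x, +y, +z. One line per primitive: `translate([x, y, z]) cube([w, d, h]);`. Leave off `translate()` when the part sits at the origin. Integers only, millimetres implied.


// rung span = 367 - 2*52 = 263
// rung[k] z = 211 + k*315
cube([52, 67, 2335]);
translate([315, 0, 0]) cube([52, 67, 2335]);
translate([52, 0, 211]) cube([263, 67, 31]);
translate([52, 0, 526]) cube([263, 67, 31]);
translate([52, 0, 841]) cube([263, 67, 31]);
translate([52, 0, 1156]) cube([263, 67, 31]);
translate([52, 0, 1471]) cube([263, 67, 31]);
translate([52, 0, 1786]) cube([263, 67, 31]);
translate([52, 0, 2101]) cube([263, 67, 31]);


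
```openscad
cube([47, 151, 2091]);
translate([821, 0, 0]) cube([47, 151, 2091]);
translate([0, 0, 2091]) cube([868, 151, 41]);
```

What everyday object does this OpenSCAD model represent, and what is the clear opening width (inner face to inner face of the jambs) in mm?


A door frame. The clear opening width is 774 mm.

Two 2091 mm tall posts with a header on top — a door frame. The left jamb is 47 mm wide at x = 0; the right jamb starts at x = 821. The clear opening is 821 − 47 = 774 mm.


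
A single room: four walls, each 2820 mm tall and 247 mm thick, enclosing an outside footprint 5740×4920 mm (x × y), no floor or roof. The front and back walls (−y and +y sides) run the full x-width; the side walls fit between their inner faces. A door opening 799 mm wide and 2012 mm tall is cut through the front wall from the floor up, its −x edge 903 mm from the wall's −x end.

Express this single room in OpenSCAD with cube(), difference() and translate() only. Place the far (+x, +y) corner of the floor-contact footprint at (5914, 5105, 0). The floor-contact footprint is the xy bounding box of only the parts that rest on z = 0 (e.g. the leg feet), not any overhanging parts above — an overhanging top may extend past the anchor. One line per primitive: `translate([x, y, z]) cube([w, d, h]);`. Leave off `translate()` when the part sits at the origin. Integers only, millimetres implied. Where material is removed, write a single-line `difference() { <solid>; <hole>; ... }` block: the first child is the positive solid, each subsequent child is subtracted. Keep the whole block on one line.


difference() { translate([174, 185, 0]) cube([5740, 247, 2820]); translate([1077, 185, 0]) cube([799, 247, 2012]); }
translate([174, 4858, 0]) cube([5740, 247, 2820]);
translate([174, 432, 0]) cube([247, 4426, 2820]);
translate([5667, 432, 0]) cube([247, 4426, 2820]);


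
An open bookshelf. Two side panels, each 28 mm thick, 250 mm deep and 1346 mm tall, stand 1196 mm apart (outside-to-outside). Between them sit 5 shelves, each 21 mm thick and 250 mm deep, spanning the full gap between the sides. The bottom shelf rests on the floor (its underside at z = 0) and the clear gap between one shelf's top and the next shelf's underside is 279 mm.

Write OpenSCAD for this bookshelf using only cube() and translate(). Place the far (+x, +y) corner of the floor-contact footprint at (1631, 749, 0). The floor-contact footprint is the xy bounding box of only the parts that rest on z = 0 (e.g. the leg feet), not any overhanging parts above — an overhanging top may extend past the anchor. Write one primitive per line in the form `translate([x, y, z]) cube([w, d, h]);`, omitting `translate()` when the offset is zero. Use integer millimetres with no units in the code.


translate([435, 499, 0]) cube([28, 250, 1346]);
translate([1603, 499, 0]) cube([28, 250, 1346]);
translate([463, 499, 0]) cube([1140, 250, 21]);
translate([463, 499, 300]) cube([1140, 250, 21]);
translate([463, 499, 600]) cube([1140, 250, 21]);
translate([463, 499, 900]) cube([1140, 250, 21]);
translate([463, 499, 1200]) cube([1140, 250, 21]);
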